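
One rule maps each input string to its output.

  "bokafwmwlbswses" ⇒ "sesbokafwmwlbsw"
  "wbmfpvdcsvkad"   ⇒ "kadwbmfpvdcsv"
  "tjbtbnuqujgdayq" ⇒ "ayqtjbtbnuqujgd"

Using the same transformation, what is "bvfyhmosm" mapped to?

What's happening: move the last 3 characters to the front (rotate right by 3).
On "bvfyhmosm" that produces "osmbvfyhm".

osmbvfyhm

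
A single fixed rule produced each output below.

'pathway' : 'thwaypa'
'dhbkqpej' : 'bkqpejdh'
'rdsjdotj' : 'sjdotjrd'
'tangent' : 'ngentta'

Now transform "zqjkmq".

Each output is the input with this applied: move the first 2 characters to the end (rotate left by 2).
Doing the same to "zqjkmq": "jkmqzq".

jkmqzq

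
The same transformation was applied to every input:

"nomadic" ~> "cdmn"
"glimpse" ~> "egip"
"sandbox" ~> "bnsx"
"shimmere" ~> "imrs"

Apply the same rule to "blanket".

Rule — keep every other character starting from the first (positions 1st, 3rd, 5th, ...), then sort the characters into alphabetical order.
"blanket" → "bakt" → "abkt".

abkt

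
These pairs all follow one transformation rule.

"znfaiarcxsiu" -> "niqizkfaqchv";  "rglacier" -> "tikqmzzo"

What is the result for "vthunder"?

pcvlmzdb

Looking at the pairs, the operation is to shift every letter 8 places forward in the alphabet (wrapping around), then move the first 2 characters to the end (rotate left by 2).
On "vthunder": the first step gives "dbpcvlmz", and the second then gives "pcvlmzdb".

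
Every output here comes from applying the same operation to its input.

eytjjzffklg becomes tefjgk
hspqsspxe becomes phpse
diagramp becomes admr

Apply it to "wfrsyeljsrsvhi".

rwlyssh

The rule is to keep every other character starting from the first (positions 1st, 3rd, 5th, ...), then swap each adjacent pair of characters (1↔2, 3↔4, ...).
"wfrsyeljsrsvhi" → "wrylssh" → "rwlyssh".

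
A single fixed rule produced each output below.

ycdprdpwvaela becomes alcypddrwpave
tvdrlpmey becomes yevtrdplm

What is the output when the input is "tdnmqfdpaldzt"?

What's happening: move the last 2 characters to the front (rotate right by 2), then swap each adjacent pair of characters (1↔2, 3↔4, ...).
"tdnmqfdpaldzt" → "zttdnmqfdpald" → "tzdtmnfqpdlad".
(Check on "tvdrlpmey": → "eytvdrlpm" → "yevtrdplm" ✓)

tzdtmnfqpdlad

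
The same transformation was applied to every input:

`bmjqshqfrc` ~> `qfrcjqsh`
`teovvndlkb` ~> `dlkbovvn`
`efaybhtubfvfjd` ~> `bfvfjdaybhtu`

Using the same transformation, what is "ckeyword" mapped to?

The transformation: delete the first 2 characters, then swap the front and back halves of the string.
Applying both steps to "ckeyword": "eyword", then "ordeyw".

ordeyw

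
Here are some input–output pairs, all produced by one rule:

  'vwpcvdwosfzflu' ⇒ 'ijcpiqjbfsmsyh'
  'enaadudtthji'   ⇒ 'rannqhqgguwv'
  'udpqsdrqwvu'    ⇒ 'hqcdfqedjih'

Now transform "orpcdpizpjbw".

The transformation: shift every letter 13 places forward in the alphabet (wrapping around) — i.e. ROT13.
For "orpcdpizpjbw" the result is "becpqcvmcwoj".

becpqcvmcwoj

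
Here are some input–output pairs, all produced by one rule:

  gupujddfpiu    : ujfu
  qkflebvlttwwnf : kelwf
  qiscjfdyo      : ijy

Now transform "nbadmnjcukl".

The pattern: keep one character in every 3, starting at position 2 (positions 2nd, 5th, 8th, ...).
So "nbadmnjcukl" becomes "bmcl".

bmcl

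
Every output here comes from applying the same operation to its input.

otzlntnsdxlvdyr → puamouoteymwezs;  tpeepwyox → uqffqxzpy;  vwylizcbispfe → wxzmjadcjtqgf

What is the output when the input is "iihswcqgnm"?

jjitxdrhon

In each case the input is transformed by: shift every letter 1 place forward in the alphabet (wrapping around).
So "iihswcqgnm" becomes "jjitxdrhon".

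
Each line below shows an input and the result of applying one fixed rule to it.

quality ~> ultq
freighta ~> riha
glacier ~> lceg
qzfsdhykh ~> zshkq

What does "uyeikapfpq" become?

What's happening: move the first character to the end, then keep every other character starting from the first (positions 1st, 3rd, 5th, ...).
Applying both steps to "uyeikapfpq": "yeikapfpqu", then "yiafq".
(Check on "glacier": → "lacierg" → "lceg" ✓)

yiafq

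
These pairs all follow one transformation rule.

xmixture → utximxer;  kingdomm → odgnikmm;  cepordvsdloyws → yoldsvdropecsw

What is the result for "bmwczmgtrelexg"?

elertgmzcwmbgx

Looking at the pairs, the operation is to move the last 2 characters to the front (rotate right by 2), then reverse the string.
For "bmwczmgtrelexg", step one produces "xgbmwczmgtrele"; step two turns that into "elertgmzcwmbgx".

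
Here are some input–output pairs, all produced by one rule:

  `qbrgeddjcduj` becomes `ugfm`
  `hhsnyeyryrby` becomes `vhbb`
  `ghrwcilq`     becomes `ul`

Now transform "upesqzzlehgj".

Looking at the pairs, the operation is to shift every letter 3 places forward in the alphabet (wrapping around), then keep one character in every 3, starting at position 3 (positions 3rd, 6th, 9th, ...).
Doing the same to "upesqzzlehgj": "hchm".

hchm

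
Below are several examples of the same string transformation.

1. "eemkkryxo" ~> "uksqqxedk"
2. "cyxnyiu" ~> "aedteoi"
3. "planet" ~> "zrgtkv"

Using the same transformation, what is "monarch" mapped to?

The pattern: swap the first and last characters, then shift every letter 6 places forward in the alphabet (wrapping around).
Working it through for "monarch": intermediate "honarcm", final "nutgxis".

nutgxis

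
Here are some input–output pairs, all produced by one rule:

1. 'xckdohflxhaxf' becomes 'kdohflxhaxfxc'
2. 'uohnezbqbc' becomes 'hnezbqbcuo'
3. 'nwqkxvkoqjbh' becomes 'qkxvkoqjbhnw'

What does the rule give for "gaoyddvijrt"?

The pattern: move the first 2 characters to the end (rotate left by 2).
So "gaoyddvijrt" becomes "oyddvijrtga".

oyddvijrtga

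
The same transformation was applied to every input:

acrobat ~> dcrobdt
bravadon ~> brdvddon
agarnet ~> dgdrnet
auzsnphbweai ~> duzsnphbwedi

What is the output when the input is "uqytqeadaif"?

What's happening: replace every "a" with "d".
Doing the same to "uqytqeadaif": "uqytqedddif".

uqytqedddif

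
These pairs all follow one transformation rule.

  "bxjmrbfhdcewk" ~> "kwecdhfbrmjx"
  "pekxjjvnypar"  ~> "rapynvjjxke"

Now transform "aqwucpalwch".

hcwlapcuwq

The rule is to reverse the string, then delete the last character.
Working it through for "aqwucpalwch": intermediate "hcwlapcuwqa", final "hcwlapcuwq".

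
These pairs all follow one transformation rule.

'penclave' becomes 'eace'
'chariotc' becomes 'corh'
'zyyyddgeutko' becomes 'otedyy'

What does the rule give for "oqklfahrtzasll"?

The transformation: reverse the string, then keep every other character starting from the first (positions 1st, 3rd, 5th, ...).
"oqklfahrtzasll" → "llsaztrhaflkqo" → "lszralq".

lszralq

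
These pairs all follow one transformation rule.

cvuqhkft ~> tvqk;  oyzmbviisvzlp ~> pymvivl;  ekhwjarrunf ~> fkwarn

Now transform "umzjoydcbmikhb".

What's happening: move the last character to the front, then keep every other character starting from the first (positions 1st, 3rd, 5th, ...).
Applying both steps to "umzjoydcbmikhb": "bumzjoydcbmikh", then "bmjycmk".
(Check on "oyzmbviisvzlp": → "poyzmbviisvzl" → "pymvivl" ✓)

bmjycmk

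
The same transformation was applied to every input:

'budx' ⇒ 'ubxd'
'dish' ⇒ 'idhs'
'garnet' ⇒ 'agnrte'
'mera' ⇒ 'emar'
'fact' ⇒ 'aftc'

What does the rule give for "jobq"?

ojqb

Looking at the pairs, the operation is to swap each adjacent pair of characters (1↔2, 3↔4, ...).
So "jobq" becomes "ojqb".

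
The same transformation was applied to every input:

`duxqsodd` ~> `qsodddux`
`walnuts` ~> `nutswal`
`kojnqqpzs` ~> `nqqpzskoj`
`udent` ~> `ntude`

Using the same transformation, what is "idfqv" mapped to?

qvidf

In each case the input is transformed by: move the first 3 characters to the end (rotate left by 3).
Applying that to "idfqv" gives "qvidf".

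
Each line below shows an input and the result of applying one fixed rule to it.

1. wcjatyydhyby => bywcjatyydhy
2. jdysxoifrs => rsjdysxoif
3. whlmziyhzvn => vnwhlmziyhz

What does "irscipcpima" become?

In each case the input is transformed by: move the last 2 characters to the front (rotate right by 2).
Applying that to "irscipcpima" gives "mairscipcpi".

mairscipcpi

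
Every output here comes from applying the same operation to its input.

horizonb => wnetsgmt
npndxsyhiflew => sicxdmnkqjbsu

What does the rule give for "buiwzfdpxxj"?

nbekiuccogz

Looking at the pairs, the operation is to move the first 2 characters to the end (rotate left by 2), then shift every letter 5 places forward in the alphabet (wrapping around).
For "buiwzfdpxxj", step one produces "iwzfdpxxjbu"; step two turns that into "nbekiuccogz".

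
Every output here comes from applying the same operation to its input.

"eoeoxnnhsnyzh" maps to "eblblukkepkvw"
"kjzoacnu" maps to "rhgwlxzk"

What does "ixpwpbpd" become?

afumtmym

Each output is the input with this applied: move the last character to the front, then shift every letter 3 places backward in the alphabet (wrapping around).
"ixpwpbpd" → "dixpwpbp" → "afumtmym".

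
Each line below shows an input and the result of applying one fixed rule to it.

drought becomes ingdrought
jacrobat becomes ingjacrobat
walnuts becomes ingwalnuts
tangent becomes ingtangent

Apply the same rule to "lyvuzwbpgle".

What's happening: prepend "ing".
On "lyvuzwbpgle" that produces "inglyvuzwbpgle".

inglyvuzwbpgle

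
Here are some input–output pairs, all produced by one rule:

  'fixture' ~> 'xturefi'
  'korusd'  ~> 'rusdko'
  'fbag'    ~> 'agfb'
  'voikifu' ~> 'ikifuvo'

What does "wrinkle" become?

The rule is to move the first 2 characters to the end (rotate left by 2).
Doing the same to "wrinkle": "inklewr".

inklewr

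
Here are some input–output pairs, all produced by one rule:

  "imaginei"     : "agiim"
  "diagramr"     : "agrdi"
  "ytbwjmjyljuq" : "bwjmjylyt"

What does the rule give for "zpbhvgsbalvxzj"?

bhvgsbalvzp

Looking at the pairs, the operation is to delete the last 3 characters, then move the first 2 characters to the end (rotate left by 2).
Applying that to "zpbhvgsbalvxzj" gives "bhvgsbalvzp".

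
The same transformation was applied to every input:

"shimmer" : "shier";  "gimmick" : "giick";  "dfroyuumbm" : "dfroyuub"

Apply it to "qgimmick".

The rule is to remove every "m".
For "qgimmick" the result is "qgiick".

qgiick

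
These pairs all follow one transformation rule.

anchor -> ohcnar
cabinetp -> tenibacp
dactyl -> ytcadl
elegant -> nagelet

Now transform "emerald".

Looking at the pairs, the operation is to reverse the string, then move the first character to the end.
So "emerald" becomes "laremed".

laremed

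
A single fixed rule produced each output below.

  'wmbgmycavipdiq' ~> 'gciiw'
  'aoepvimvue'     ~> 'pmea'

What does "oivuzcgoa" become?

In each case the input is transformed by: keep one character in every 3, starting at position 1 (positions 1st, 4th, 7th, ...), then move the first character to the end.
"oivuzcgoa" → "ugo".

ugo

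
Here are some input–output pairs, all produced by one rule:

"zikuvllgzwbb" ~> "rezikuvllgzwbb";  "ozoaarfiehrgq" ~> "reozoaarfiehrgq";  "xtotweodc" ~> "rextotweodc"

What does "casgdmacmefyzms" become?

The rule is to prepend "re".
Applying that to "casgdmacmefyzms" gives "recasgdmacmefyzms".

recasgdmacmefyzms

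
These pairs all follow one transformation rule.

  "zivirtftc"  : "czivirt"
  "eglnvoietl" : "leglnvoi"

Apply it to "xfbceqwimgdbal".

lxfbceqwimgd

The rule is to move the last 3 characters to the front (rotate right by 3), then delete the first 2 characters.
Starting from "xfbceqwimgdbal": after the first operation, "balxfbceqwimgd"; after the second, "lxfbceqwimgd".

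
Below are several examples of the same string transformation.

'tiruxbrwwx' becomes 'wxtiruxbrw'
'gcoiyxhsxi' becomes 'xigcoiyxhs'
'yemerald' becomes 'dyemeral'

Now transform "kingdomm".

The rule is to swap the front and back halves of the string, then move the first 3 characters to the end (rotate left by 3).
Applying that to "kingdomm" gives "mkingdom".

mkingdom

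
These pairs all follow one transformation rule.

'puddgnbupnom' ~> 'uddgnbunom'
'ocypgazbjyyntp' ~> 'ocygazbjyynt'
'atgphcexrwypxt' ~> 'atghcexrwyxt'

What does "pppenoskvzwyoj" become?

Each output is the input with this applied: remove every "p".
On "pppenoskvzwyoj" that produces "enoskvzwyoj".

enoskvzwyoj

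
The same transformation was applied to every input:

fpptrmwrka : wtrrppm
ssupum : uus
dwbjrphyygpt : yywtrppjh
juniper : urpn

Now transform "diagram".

rmig

Each output is the input with this applied: sort the characters into reverse alphabetical order, then delete the last 3 characters.
Starting from "diagram": after the first operation, "rmigdaa"; after the second, "rmig".
(Check on "dwbjrphyygpt": → "yywtrppjhgdb" → "yywtrppjh" ✓)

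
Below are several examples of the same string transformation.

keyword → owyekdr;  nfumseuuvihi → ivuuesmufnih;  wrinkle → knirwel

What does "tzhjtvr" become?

tjhztrv

Looking at the pairs, the operation is to move the last 2 characters to the front (rotate right by 2), then reverse the string.
"tzhjtvr" → "tjhztrv".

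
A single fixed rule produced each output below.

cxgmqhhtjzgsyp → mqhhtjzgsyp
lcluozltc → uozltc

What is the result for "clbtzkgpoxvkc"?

tzkgpoxvkc

The pattern: delete the first 3 characters.
"clbtzkgpoxvkc" → "tzkgpoxvkc".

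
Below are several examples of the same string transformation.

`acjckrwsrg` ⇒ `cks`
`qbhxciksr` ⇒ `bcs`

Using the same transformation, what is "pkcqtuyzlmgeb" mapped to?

The rule is to keep one character in every 3, starting at position 2 (positions 2nd, 5th, 8th, ...).
So "pkcqtuyzlmgeb" becomes "ktzg".

ktzg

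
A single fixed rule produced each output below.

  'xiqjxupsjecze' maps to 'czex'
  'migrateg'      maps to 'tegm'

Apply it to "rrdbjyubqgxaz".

Each output is the input with this applied: move the last 3 characters to the front (rotate right by 3), then keep only the first 4 characters.
Starting from "rrdbjyubqgxaz": after the first operation, "xazrrdbjyubqg"; after the second, "xazr".

xazr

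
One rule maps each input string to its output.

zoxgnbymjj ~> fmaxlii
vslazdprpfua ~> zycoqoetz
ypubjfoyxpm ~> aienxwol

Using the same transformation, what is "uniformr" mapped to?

The transformation: delete the first 3 characters, then shift every letter 1 place backward in the alphabet (wrapping around).
Working it through for "uniformr": intermediate "formr", final "enqlq".

enqlq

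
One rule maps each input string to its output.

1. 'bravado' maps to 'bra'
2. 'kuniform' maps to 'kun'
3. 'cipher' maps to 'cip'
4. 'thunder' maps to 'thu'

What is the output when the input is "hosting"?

What's happening: keep only the first 3 characters.
On "hosting" that produces "hos".

hos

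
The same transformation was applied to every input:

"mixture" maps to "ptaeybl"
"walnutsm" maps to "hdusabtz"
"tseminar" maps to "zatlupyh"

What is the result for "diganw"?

pkhndu

In each case the input is transformed by: shift every letter 7 places forward in the alphabet (wrapping around), then swap each adjacent pair of characters (1↔2, 3↔4, ...).
"diganw" → "kpnhud" → "pkhndu".
(Check on "mixture": → "tpeabyl" → "ptaeybl" ✓)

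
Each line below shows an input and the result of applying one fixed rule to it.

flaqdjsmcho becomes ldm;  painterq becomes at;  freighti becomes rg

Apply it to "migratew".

ia

In each case the input is transformed by: delete the last character, then keep one character in every 3, starting at position 2 (positions 2nd, 5th, 8th, ...).
"migratew" → "migrate" → "ia".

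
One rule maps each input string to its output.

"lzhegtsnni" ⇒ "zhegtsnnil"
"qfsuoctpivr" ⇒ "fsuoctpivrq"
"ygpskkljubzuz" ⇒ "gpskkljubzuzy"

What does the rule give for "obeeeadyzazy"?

beeeadyzazyo

Each output is the input with this applied: move the first character to the end.
So "obeeeadyzazy" becomes "beeeadyzazyo".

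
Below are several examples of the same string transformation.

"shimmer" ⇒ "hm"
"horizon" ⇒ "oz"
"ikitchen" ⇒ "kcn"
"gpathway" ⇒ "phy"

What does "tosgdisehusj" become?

Looking at the pairs, the operation is to keep one character in every 3, starting at position 2 (positions 2nd, 5th, 8th, ...).
So "tosgdisehusj" becomes "odes".

odes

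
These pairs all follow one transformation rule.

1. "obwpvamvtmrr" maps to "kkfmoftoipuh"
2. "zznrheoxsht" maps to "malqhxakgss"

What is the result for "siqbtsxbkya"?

trduqlmujbl

The pattern: shift every letter 7 places backward in the alphabet (wrapping around), then reverse the string.
For "siqbtsxbkya", step one produces "lbjumlqudrt"; step two turns that into "trduqlmujbl".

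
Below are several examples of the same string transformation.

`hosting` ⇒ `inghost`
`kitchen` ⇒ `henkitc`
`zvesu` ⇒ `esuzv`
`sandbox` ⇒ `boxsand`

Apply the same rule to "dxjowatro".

Looking at the pairs, the operation is to move the last 3 characters to the front (rotate right by 3).
For "dxjowatro" the result is "trodxjowa".

trodxjowa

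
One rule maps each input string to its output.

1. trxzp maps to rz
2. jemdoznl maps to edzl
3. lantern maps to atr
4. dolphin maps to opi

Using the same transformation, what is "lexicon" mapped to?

What's happening: keep every other character starting from the second (positions 2nd, 4th, 6th, ...).
"lexicon" → "eio".

eio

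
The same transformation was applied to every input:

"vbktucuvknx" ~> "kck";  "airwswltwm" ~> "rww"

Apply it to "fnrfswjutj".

rwt

In each case the input is transformed by: keep one character in every 3, starting at position 3 (positions 3rd, 6th, 9th, ...).
Doing the same to "fnrfswjutj": "rwt".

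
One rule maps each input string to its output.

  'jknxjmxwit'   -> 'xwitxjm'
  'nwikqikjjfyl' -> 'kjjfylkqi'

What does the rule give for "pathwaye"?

yehwa

Each output is the input with this applied: delete the first 3 characters, then move the first 3 characters to the end (rotate left by 3).
Working it through for "pathwaye": intermediate "hwaye", final "yehwa".
(Check on "jknxjmxwit": → "xjmxwit" → "xwitxjm" ✓)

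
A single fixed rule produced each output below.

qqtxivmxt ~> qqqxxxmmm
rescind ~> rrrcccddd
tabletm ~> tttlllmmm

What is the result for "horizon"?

Rule — keep one character in every 3, starting at position 1 (positions 1st, 4th, 7th, ...), then repeat every character 3 times.
Working it through for "horizon": intermediate "hin", final "hhhiiinnn".

hhhiiinnn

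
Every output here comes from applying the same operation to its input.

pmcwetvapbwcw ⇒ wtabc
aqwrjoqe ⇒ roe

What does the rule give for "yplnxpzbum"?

npbm

The rule is to delete the first 3 characters, then keep every other character starting from the first (positions 1st, 3rd, 5th, ...).
Applying both steps to "yplnxpzbum": "nxpzbum", then "npbm".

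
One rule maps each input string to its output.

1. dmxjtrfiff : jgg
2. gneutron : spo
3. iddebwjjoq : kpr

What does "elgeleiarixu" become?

jyv

The pattern: shift every letter 1 place forward in the alphabet (wrapping around), then keep only the last 3 characters.
Working it through for "elgeleiarixu": intermediate "fmhfmfjbsjyv", final "jyv".
(Check on "dmxjtrfiff": → "enykusgjgg" → "jgg" ✓)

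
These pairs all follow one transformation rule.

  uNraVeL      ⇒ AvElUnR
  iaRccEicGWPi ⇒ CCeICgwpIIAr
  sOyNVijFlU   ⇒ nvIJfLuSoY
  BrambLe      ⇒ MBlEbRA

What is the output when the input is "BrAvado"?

The transformation: move the first 3 characters to the end (rotate left by 3), then flip the case of every letter.
On "BrAvado": the first step gives "vadoBrA", and the second then gives "VADObRa".

VADObRa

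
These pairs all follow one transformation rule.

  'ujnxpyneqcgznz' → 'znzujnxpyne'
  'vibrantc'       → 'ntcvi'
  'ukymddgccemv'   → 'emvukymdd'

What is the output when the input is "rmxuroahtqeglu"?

Looking at the pairs, the operation is to move the last 3 characters to the front (rotate right by 3), then delete the last 3 characters.
On "rmxuroahtqeglu": the first step gives "glurmxuroahtqe", and the second then gives "glurmxuroah".

glurmxuroah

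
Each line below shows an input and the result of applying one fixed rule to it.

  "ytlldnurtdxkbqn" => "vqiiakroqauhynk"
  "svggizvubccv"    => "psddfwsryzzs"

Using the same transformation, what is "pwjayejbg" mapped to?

What's happening: shift every letter 3 places backward in the alphabet (wrapping around).
Doing the same to "pwjayejbg": "mtgxvbgyd".

mtgxvbgyd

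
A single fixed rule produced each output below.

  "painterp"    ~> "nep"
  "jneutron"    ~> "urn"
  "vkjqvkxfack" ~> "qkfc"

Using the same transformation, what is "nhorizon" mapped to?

rzn

The transformation: delete the first 3 characters, then keep every other character starting from the first (positions 1st, 3rd, 5th, ...).
On "nhorizon" that produces "rzn".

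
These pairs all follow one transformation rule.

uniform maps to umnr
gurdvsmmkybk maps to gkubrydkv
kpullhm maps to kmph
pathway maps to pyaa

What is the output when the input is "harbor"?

In each case the input is transformed by: take characters alternately from the front and the back (1st, last, 2nd, 2nd-last, ...), then delete the last 3 characters.
Applying both steps to "harbor": "hraorb", then "hra".
(Check on "pathway": → "pyaatwh" → "pyaa" ✓)

hra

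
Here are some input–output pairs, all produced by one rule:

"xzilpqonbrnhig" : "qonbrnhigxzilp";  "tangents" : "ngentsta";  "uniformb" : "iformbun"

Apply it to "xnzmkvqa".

Rule — move the last 2 characters to the front (rotate right by 2), then swap the front and back halves of the string.
Starting from "xnzmkvqa": after the first operation, "qaxnzmkv"; after the second, "zmkvqaxn".

zmkvqaxn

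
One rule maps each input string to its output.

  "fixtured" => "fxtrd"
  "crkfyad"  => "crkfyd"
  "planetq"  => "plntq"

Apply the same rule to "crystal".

crystl

The transformation: remove every vowel.
For "crystal" the result is "crystl".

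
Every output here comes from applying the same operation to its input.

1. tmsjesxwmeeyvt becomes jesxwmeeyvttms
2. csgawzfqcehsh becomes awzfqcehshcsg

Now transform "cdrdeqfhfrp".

What's happening: move the first 3 characters to the end (rotate left by 3).
For "cdrdeqfhfrp" the result is "deqfhfrpcdr".

deqfhfrpcdr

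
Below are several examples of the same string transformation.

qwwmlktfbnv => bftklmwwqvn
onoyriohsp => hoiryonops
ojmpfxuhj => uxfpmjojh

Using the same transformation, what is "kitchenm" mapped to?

ehctikmn

Looking at the pairs, the operation is to move the last 2 characters to the front (rotate right by 2), then reverse the string.
On "kitchenm": the first step gives "nmkitche", and the second then gives "ehctikmn".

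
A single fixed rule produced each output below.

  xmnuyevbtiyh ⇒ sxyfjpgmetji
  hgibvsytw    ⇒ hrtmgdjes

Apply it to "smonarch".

Rule — swap the first and last characters, then shift every letter 11 places forward in the alphabet (wrapping around).
For "smonarch", step one produces "hmonarcs"; step two turns that into "sxzylcnd".

sxzylcnd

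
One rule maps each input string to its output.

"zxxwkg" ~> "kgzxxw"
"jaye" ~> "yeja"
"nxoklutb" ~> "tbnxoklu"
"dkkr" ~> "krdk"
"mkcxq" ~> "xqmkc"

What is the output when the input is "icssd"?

sdics

In each case the input is transformed by: move the last 2 characters to the front (rotate right by 2).
Doing the same to "icssd": "sdics".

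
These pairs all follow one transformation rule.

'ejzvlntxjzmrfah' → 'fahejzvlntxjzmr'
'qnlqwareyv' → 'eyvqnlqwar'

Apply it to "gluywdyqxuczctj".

Looking at the pairs, the operation is to move the last 3 characters to the front (rotate right by 3).
So "gluywdyqxuczctj" becomes "ctjgluywdyqxucz".

ctjgluywdyqxucz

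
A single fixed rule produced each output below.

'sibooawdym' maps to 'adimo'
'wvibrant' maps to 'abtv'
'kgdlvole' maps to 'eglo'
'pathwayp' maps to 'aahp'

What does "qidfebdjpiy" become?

The rule is to keep every other character starting from the second (positions 2nd, 4th, 6th, ...), then sort the characters into alphabetical order.
"qidfebdjpiy" → "ifbji" → "bfiij".

bfiij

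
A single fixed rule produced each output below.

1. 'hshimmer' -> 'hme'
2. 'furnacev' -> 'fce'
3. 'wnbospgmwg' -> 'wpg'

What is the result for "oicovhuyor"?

Looking at the pairs, the operation is to swap each adjacent pair of characters (1↔2, 3↔4, ...), then keep one character in every 3, starting at position 2 (positions 2nd, 5th, 8th, ...).
Working it through for "oicovhuyor": intermediate "ioochvyuro", final "ohu".

ohu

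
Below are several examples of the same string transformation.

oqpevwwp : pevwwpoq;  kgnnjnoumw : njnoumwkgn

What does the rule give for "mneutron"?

eutronmn

Looking at the pairs, the operation is to swap the front and back halves of the string, then move the last 2 characters to the front (rotate right by 2).
Working it through for "mneutron": intermediate "tronmneu", final "eutronmn".
(Check on "kgnnjnoumw": → "noumwkgnnj" → "njnoumwkgn" ✓)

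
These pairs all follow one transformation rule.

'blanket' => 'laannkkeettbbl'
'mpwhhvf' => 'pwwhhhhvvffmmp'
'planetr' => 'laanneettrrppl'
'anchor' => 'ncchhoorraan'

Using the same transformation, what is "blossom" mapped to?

loossssoommbbl

Looking at the pairs, the operation is to double every character, then move the first 3 characters to the end (rotate left by 3).
Starting from "blossom": after the first operation, "bblloossssoomm"; after the second, "loossssoommbbl".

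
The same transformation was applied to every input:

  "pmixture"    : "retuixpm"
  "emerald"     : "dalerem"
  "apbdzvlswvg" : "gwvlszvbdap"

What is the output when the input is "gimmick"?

kicmmgi

Each output is the input with this applied: swap each adjacent pair of characters (1↔2, 3↔4, ...), then reverse the string.
Working it through for "gimmick": intermediate "igmmcik", final "kicmmgi".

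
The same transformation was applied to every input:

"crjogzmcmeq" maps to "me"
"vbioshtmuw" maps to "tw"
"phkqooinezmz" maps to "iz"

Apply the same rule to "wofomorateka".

What's happening: keep one character in every 3, starting at position 1 (positions 1st, 4th, 7th, ...), then delete the first 2 characters.
"wofomorateka" → "wore" → "re".

re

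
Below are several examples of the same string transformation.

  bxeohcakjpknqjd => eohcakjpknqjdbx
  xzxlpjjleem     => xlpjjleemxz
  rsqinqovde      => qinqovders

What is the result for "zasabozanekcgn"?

sabozanekcgnza

The transformation: move the first 2 characters to the end (rotate left by 2).
On "zasabozanekcgn" that produces "sabozanekcgnza".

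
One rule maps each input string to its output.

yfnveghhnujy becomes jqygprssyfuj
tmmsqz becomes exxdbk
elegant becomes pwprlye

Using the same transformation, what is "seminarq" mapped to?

The transformation: shift every letter 11 places forward in the alphabet (wrapping around).
"seminarq" → "dpxtylcb".

dpxtylcb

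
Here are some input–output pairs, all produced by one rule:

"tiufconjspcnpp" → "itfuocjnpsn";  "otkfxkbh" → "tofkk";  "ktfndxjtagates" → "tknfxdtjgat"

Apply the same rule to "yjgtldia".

Each output is the input with this applied: swap each adjacent pair of characters (1↔2, 3↔4, ...), then delete the last 3 characters.
On "yjgtldia": the first step gives "jytgdlai", and the second then gives "jytgd".
(Check on "otkfxkbh": → "tofkkxhb" → "tofkk" ✓)

jytgd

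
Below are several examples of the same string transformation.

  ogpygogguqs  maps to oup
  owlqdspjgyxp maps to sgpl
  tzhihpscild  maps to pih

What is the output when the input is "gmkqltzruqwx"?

Each output is the input with this applied: keep one character in every 3, starting at position 3 (positions 3rd, 6th, 9th, ...), then move the first character to the end.
For "gmkqltzruqwx", step one produces "ktux"; step two turns that into "tuxk".

tuxk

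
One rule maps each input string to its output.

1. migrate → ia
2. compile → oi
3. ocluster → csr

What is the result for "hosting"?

The transformation: keep one character in every 3, starting at position 2 (positions 2nd, 5th, 8th, ...).
On "hosting" that produces "oi".

oi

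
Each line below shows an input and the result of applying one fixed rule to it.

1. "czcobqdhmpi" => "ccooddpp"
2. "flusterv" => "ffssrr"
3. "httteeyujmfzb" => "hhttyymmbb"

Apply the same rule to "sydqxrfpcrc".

Looking at the pairs, the operation is to keep one character in every 3, starting at position 1 (positions 1st, 4th, 7th, ...), then double every character.
Applying both steps to "sydqxrfpcrc": "sqfr", then "ssqqffrr".
(Check on "czcobqdhmpi": → "codp" → "ccooddpp" ✓)

ssqqffrr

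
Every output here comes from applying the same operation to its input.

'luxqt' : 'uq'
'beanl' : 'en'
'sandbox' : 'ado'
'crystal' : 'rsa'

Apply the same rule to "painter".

The transformation: keep every other character starting from the second (positions 2nd, 4th, 6th, ...).
Doing the same to "painter": "ane".

ane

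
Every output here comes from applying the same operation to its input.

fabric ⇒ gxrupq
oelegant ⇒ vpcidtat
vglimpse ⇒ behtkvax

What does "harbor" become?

Looking at the pairs, the operation is to shift every letter 11 places backward in the alphabet (wrapping around), then swap the front and back halves of the string.
Starting from "harbor": after the first operation, "wpgqdg"; after the second, "qdgwpg".
(Check on "vglimpse": → "kvaxbeht" → "behtkvax" ✓)

qdgwpg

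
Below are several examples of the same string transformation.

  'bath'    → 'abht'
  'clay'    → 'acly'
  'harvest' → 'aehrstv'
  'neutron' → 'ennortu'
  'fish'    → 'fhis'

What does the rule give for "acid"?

The rule is to sort the characters into alphabetical order.
For "acid" the result is "acdi".

acdi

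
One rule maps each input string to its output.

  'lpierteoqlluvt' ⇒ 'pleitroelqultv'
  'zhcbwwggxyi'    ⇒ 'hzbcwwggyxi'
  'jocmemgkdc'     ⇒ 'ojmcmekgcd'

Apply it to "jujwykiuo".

The transformation: swap each adjacent pair of characters (1↔2, 3↔4, ...).
So "jujwykiuo" becomes "ujwjkyuio".

ujwjkyuio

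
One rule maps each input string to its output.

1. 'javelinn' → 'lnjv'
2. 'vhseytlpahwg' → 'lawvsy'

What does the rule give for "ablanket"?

In each case the input is transformed by: swap the front and back halves of the string, then keep every other character starting from the first (positions 1st, 3rd, 5th, ...).
On "ablanket": the first step gives "nketabla", and the second then gives "neal".

neal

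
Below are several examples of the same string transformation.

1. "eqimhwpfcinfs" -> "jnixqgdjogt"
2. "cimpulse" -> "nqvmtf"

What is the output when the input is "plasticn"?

btujdo

The pattern: shift every letter 1 place forward in the alphabet (wrapping around), then delete the first 2 characters.
For "plasticn", step one produces "qmbtujdo"; step two turns that into "btujdo".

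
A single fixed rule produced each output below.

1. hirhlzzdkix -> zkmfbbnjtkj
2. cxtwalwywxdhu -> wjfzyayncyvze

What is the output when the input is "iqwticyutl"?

nvwaekvysk

The pattern: shift every letter 2 places forward in the alphabet (wrapping around), then reverse the string.
"iqwticyutl" → "nvwaekvysk".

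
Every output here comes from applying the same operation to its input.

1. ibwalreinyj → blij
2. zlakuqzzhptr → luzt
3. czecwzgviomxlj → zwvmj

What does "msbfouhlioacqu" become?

solau

Each output is the input with this applied: keep one character in every 3, starting at position 2 (positions 2nd, 5th, 8th, ...).
Doing the same to "msbfouhlioacqu": "solau".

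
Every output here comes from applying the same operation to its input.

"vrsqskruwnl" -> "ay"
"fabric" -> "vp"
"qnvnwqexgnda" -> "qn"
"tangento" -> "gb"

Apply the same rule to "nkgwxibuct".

Looking at the pairs, the operation is to shift every letter 13 places forward in the alphabet (wrapping around) — i.e. ROT13, then keep only the last 2 characters.
On "nkgwxibuct": the first step gives "axtjkvohpg", and the second then gives "pg".
(Check on "vrsqskruwnl": → "iefdfxehjay" → "ay" ✓)

pg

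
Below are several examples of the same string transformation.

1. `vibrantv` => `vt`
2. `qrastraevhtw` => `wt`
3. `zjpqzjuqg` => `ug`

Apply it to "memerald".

dl

Each output is the input with this applied: swap each adjacent pair of characters (1↔2, 3↔4, ...), then keep only the last 2 characters.
Applying both steps to "memerald": "ememardl", then "dl".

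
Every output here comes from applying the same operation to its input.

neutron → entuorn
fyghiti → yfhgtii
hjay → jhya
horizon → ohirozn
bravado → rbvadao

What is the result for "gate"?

What's happening: swap each adjacent pair of characters (1↔2, 3↔4, ...).
On "gate" that produces "aget".

aget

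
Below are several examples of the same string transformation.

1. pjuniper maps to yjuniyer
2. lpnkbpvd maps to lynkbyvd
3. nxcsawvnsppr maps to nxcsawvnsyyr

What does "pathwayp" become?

The pattern: replace every "p" with "y".
Doing the same to "pathwayp": "yathwayy".

yathwayy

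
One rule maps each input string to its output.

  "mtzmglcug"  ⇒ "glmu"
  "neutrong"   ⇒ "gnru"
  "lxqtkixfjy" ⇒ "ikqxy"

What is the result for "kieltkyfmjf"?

Rule — sort the characters into alphabetical order, then keep every other character starting from the second (positions 2nd, 4th, 6th, ...).
On "kieltkyfmjf": the first step gives "effijkklmty", and the second then gives "fiklt".

fiklt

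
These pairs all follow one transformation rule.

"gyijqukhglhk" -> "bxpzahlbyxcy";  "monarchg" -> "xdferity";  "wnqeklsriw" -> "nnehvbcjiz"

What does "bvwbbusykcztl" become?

What's happening: shift every letter 9 places backward in the alphabet (wrapping around), then move the last character to the front.
For "bvwbbusykcztl", step one produces "smnssljpbtqkc"; step two turns that into "csmnssljpbtqk".

csmnssljpbtqk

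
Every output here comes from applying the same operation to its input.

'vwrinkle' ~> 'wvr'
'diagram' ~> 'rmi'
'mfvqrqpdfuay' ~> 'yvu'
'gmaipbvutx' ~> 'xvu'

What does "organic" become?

In each case the input is transformed by: sort the characters into reverse alphabetical order, then keep only the first 3 characters.
Starting from "organic": after the first operation, "ronigca"; after the second, "ron".
(Check on "gmaipbvutx": → "xvutpmigba" → "xvu" ✓)

ron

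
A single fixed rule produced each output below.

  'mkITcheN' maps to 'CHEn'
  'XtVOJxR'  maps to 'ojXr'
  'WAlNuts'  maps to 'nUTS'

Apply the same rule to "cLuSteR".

sTEr

The pattern: flip the case of every letter, then keep only the last 4 characters.
Applying both steps to "cLuSteR": "ClUsTEr", then "sTEr".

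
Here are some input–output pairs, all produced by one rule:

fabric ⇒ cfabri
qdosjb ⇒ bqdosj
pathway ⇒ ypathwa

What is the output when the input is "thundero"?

othunder

Looking at the pairs, the operation is to move the last character to the front.
For "thundero" the result is "othunder".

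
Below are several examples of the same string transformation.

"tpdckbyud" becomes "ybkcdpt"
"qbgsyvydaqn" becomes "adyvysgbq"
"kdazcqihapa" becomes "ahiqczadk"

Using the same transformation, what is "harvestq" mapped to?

The rule is to delete the last 2 characters, then reverse the string.
Working it through for "harvestq": intermediate "harves", final "sevrah".

sevrah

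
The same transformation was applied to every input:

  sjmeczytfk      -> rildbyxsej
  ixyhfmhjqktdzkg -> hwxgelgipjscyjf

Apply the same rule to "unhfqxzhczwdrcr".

Looking at the pairs, the operation is to shift every letter 1 place backward in the alphabet (wrapping around).
For "unhfqxzhczwdrcr" the result is "tmgepwygbyvcqbq".

tmgepwygbyvcqbq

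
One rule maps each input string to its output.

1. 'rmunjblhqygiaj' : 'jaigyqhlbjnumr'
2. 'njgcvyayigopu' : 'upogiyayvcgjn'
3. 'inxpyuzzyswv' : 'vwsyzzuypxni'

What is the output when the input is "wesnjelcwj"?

jwclejnsew

The pattern: reverse the string.
"wesnjelcwj" → "jwclejnsew".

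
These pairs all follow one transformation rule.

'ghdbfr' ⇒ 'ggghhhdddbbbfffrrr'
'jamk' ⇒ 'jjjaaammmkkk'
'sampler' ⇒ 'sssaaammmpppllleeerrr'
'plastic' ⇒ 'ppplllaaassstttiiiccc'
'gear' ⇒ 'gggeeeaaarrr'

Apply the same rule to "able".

The rule is to repeat every character 3 times.
So "able" becomes "aaabbbllleee".

aaabbbllleee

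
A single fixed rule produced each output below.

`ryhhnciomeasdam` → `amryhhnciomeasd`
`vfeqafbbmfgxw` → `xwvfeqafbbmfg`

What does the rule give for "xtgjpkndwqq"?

In each case the input is transformed by: move the last 2 characters to the front (rotate right by 2).
So "xtgjpkndwqq" becomes "qqxtgjpkndw".

qqxtgjpkndw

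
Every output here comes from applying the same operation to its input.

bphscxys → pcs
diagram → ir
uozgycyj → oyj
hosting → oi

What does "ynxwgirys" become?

ngy

Rule — keep one character in every 3, starting at position 2 (positions 2nd, 5th, 8th, ...).
Applying that to "ynxwgirys" gives "ngy".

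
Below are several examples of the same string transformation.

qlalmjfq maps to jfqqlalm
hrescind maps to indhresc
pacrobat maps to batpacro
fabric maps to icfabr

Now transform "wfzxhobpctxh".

pctxhwfzxhob

The transformation: swap the front and back halves of the string, then move the first character to the end.
On "wfzxhobpctxh": the first step gives "bpctxhwfzxho", and the second then gives "pctxhwfzxhob".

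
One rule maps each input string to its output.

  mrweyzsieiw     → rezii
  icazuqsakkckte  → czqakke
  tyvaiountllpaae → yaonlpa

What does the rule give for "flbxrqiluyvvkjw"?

lxqlyvj

Each output is the input with this applied: keep every other character starting from the second (positions 2nd, 4th, 6th, ...).
"flbxrqiluyvvkjw" → "lxqlyvj".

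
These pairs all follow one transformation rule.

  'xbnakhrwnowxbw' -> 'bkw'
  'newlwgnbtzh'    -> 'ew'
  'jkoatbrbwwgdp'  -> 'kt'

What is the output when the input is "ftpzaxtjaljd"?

ta

Rule — keep one character in every 3, starting at position 2 (positions 2nd, 5th, 8th, ...), then delete the last 2 characters.
"ftpzaxtjaljd" → "tajj" → "ta".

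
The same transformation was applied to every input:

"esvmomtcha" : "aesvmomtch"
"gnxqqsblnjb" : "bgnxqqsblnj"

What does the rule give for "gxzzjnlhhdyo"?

ogxzzjnlhhdy

Looking at the pairs, the operation is to move the last character to the front.
Doing the same to "gxzzjnlhhdyo": "ogxzzjnlhhdy".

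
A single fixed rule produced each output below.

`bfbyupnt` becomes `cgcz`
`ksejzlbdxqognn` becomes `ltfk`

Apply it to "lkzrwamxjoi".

mlas

Looking at the pairs, the operation is to shift every letter 1 place forward in the alphabet (wrapping around), then keep only the first 4 characters.
Starting from "lkzrwamxjoi": after the first operation, "mlasxbnykpj"; after the second, "mlas".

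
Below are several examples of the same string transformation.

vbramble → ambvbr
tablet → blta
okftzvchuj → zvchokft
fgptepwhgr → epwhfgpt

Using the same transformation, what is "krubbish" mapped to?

bbikru

Each output is the input with this applied: delete the last 2 characters, then swap the front and back halves of the string.
Starting from "krubbish": after the first operation, "krubbi"; after the second, "bbikru".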